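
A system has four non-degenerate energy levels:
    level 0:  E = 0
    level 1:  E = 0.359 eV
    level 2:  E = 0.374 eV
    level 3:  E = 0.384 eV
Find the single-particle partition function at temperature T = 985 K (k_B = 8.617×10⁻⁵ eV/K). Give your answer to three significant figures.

Z = 1.04

k_BT = 8.617×10⁻⁵ × 985 K = 0.084877 eV.
Eᵢ/kT = 0, 4.2296, 4.4064, 4.5242.
Z = Σ e^(−Eᵢ/kT) = e^(−0) + e^(−4.2296) + e^(−4.4064) + e^(−4.5242) = 1.0000 + 0.014558 + 0.012199 + 0.010843 = 1.0376.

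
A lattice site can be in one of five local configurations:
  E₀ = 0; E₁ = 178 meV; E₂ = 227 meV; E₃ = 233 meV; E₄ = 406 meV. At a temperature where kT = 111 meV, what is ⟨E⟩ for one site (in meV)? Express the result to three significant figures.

70.5 meV

Eᵢ/kT = 0, 1.6036, 2.0450, 2.0991, 3.6577.
Z = Σ e^(−Eᵢ/kT) = e^(−0) + e^(−1.6036) + e^(−2.0450) + e^(−2.0991) + e^(−3.6577) = 1.0000 + 0.20117 + 0.12938 + 0.12257 + 0.025792 = 1.4789.
⟨E⟩ = Σ Eᵢ e^(−Eᵢ/kT) / Z = (0·1.0000 + 178·0.20117 + 227·0.12938 + 233·0.12257 + 406·0.025792) / 1.4789 = 70.5 meV.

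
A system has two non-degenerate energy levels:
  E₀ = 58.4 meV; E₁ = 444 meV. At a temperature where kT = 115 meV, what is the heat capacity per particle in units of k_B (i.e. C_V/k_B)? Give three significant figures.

0.367

Eᵢ/kT = 0.50783, 3.8609.
Z = Σ e^(−Eᵢ/kT) = e^(−0.50783) + e^(−3.8609) = 0.60180 + 0.021049 = 0.62285.
⟨E⟩ = 71.431 meV, ⟨E²⟩ = 9957.4 meV².
C_V/k_B = (⟨E²⟩ − ⟨E⟩²)/(kT)² = (9957.4 − 5102.4)/13225 = 0.367.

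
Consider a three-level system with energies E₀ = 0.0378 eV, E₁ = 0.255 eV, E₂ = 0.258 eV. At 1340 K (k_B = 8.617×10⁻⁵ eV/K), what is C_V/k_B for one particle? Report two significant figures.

k_BT = 8.617×10⁻⁵ × 1340 K = 0.1155 eV.
Eᵢ/kT = 0.3273, 2.208, 2.234.
Z = Σ e^(−Eᵢ/kT) = e^(−0.3273) + e^(−2.208) + e^(−2.234) = 0.7209 + 0.1099 + 0.1071 = 0.9379.
⟨E⟩ = 0.08840 eV, ⟨E²⟩ = 0.01632 eV².
C_V/k_B = (⟨E²⟩ − ⟨E⟩²)/(kT)² = (0.01632 − 0.007815)/0.01334 = 0.64.

0.64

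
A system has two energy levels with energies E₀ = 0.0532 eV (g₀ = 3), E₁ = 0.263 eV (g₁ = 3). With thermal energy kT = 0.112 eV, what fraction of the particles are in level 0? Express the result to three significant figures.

Eᵢ/kT = 0.47500, 2.3482.
Z = Σ gᵢe^(−Eᵢ/kT) = 3·e^(−0.47500) + 3·e^(−2.3482) = 1.8657 + 0.28662 = 2.1523.
P₀ = g₀ e^(−E₀/kT) / Z = 1.8657/2.1523 = 0.867.

0.867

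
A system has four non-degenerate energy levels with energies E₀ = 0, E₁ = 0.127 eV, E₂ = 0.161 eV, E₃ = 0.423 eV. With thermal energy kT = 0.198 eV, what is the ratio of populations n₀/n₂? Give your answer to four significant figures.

2.255

n₀/n₂ = exp[−(E₀−E₂)/kT] = exp(−(-0.161 eV)/(0.198 eV)) = exp(0.813131) = 2.255.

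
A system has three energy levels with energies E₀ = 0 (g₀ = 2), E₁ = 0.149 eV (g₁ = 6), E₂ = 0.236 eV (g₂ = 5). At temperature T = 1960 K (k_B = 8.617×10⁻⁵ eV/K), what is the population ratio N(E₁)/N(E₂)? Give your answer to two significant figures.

2.0

k_BT = 8.617×10⁻⁵ × 1960 K = 0.1689 eV.
n₁/n₂ = (g₁/g₂) exp[−(E₁−E₂)/kT] = (6/5) × exp(−(-0.087 eV)/(0.1689 eV)) = (6/5) × exp(0.5151) = 2.0.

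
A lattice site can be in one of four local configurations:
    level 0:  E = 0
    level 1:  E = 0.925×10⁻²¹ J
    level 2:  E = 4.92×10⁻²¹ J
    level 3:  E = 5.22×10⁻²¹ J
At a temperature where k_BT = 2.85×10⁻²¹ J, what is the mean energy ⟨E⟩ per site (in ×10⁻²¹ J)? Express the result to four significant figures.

1.155 ×10⁻²¹ J

Eᵢ/kT = 0, 0.324561, 1.72632, 1.83158.
Z = Σ e^(−Eᵢ/kT) = e^(−0) + e^(−0.324561) + e^(−1.72632) + e^(−1.83158) = 1.00000 + 0.722845 + 0.177938 + 0.160160 = 2.06094.
⟨E⟩ = Σ Eᵢ e^(−Eᵢ/kT) / Z = (0·1.00000 + 0.925·0.722845 + 4.92·0.177938 + 5.22·0.160160) / 2.06094 = 1.155 ×10⁻²¹ J.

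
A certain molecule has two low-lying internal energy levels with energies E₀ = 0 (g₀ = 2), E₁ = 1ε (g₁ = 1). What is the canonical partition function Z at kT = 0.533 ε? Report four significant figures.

Z = 2.153

Eᵢ/kT = 0, 1.87617.
Z = Σ gᵢe^(−Eᵢ/kT) = 2·e^(−0) + 1·e^(−1.87617) = 2.00000 + 0.153176 = 2.15318.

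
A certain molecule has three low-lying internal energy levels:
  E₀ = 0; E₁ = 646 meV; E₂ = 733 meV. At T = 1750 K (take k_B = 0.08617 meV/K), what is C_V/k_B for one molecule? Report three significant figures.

k_BT = 0.08617 × 1750 K = 150.80 meV.
Eᵢ/kT = 0, 4.2838, 4.8607.
Z = Σ e^(−Eᵢ/kT) = e^(−0) + e^(−4.2838) + e^(−4.8607) = 1.0000 + 0.013790 + 0.0077451 = 1.0215.
⟨E⟩ = 14.279 meV, ⟨E²⟩ = 9707.4 meV².
C_V/k_B = (⟨E²⟩ − ⟨E⟩²)/(kT)² = (9707.4 − 203.89)/22741 = 0.418.

0.418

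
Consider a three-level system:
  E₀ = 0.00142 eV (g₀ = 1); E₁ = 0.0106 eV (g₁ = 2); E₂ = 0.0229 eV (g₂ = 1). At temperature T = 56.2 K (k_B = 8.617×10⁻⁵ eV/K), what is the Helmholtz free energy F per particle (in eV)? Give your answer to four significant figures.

k_BT = 8.617×10⁻⁵ × 56.2 K = 0.00484275 eV.
Eᵢ/kT = 0.293222, 2.18884, 4.72872.
Z = Σ gᵢe^(−Eᵢ/kT) = 1·e^(−0.293222) + 2·e^(−2.18884) + 1·e^(−4.72872) = 0.745857 + 0.224093 + 0.00883778 = 0.978788.
F = −kT ln Z = −0.00484275 × ln(0.978788) = −0.00484275 × -0.0214402 = 0.0001038 eV.

0.0001038 eV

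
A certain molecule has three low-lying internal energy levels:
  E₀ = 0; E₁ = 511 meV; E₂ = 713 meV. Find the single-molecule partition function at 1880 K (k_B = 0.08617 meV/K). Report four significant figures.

k_BT = 0.08617 × 1880 K = 162.000 meV.
Eᵢ/kT = 0, 3.15432, 4.40123.
Z = Σ e^(−Eᵢ/kT) = e^(−0) + e^(−3.15432) + e^(−4.40123) = 1.00000 + 0.0426674 + 0.0122622 = 1.05493.

Z = 1.055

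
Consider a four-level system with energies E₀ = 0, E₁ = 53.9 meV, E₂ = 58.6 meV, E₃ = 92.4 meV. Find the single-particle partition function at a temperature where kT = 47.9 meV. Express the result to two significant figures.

Z = 1.8

Eᵢ/kT = 0, 1.125, 1.223, 1.929.
Z = Σ e^(−Eᵢ/kT) = e^(−0) + e^(−1.125) + e^(−1.223) + e^(−1.929) = 1.000 + 0.3247 + 0.2943 + 0.1453 = 1.764.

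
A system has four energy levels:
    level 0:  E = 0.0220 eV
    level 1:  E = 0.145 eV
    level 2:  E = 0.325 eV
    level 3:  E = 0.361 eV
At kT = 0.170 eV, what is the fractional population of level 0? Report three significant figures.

0.559

Eᵢ/kT = 0.12941, 0.85294, 1.9118, 2.1235.
Z = Σ e^(−Eᵢ/kT) = e^(−0.12941) + e^(−0.85294) + e^(−1.9118) + e^(−2.1235) = 0.87861 + 0.42616 + 0.14781 + 0.11961 = 1.5722.
P₀ = e^(−E₀/kT) / Z = 0.87861/1.5722 = 0.559.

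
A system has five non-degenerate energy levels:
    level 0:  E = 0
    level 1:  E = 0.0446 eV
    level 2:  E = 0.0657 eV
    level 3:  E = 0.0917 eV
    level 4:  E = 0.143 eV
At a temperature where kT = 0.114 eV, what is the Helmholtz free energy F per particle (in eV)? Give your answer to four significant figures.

-0.1241 eV

Eᵢ/kT = 0, 0.391228, 0.576316, 0.804386, 1.25439.
Z = Σ e^(−Eᵢ/kT) = e^(−0) + e^(−0.391228) + e^(−0.576316) + e^(−0.804386) + e^(−1.25439) = 1.00000 + 0.676226 + 0.561965 + 0.447363 + 0.285250 = 2.97080.
F = −kT ln Z = −0.114 × ln(2.97080) = −0.114 × 1.08883 = -0.1241 eV.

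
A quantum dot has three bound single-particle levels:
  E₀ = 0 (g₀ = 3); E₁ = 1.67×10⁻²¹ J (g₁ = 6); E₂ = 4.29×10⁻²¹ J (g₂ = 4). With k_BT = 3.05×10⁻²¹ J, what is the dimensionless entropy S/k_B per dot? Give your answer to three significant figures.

Eᵢ/kT = 0, 0.54754, 1.4066.
Z = Σ gᵢe^(−Eᵢ/kT) = 3·e^(−0) + 6·e^(−0.54754) + 4·e^(−1.4066) = 3.0000 + 3.4702 + 0.97990 = 7.4501.
⟨E⟩ = Σ EᵢPᵢ = 1.3421 ×10⁻²¹ J.
S/k_B = ln Z + ⟨E⟩/kT = ln(7.4501) + 1.3421/3.05 = 2.0082 + 0.44003 = 2.45.

2.45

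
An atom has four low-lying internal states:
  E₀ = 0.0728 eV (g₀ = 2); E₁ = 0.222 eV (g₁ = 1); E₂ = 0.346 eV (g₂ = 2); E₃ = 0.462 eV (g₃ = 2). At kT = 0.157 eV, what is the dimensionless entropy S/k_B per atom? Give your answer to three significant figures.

1.55

Eᵢ/kT = 0.46369, 1.4140, 2.2038, 2.9427.
Z = Σ gᵢe^(−Eᵢ/kT) = 2·e^(−0.46369) + 1·e^(−1.4140) + 2·e^(−2.2038) + 2·e^(−2.9427) = 1.2579 + 0.24317 + 0.22077 + 0.10545 = 1.8273.
⟨E⟩ = Σ EᵢPᵢ = 0.14812 eV.
S/k_B = ln Z + ⟨E⟩/kT = ln(1.8273) + 0.14812/0.157 = 0.60284 + 0.94344 = 1.55.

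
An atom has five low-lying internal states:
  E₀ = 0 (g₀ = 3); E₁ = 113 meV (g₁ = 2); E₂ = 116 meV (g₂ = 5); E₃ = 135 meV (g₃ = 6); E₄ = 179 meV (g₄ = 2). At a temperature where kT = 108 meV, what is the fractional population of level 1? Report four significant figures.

Eᵢ/kT = 0, 1.04630, 1.07407, 1.25000, 1.65741.
Z = Σ gᵢe^(−Eᵢ/kT) = 3·e^(−0) + 2·e^(−1.04630) + 5·e^(−1.07407) + 6·e^(−1.25000) + 2·e^(−1.65741) = 3.00000 + 0.702470 + 1.70808 + 1.71903 + 0.381264 = 7.51084.
P₁ = g₁ e^(−E₁/kT) / Z = 0.702470/7.51084 = 0.09353.

0.09353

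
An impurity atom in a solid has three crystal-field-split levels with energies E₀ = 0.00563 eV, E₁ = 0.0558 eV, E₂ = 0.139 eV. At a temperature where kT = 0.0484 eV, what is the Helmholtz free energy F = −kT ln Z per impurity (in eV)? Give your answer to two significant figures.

-0.011 eV

Eᵢ/kT = 0.1163, 1.153, 2.872.
Z = Σ e^(−Eᵢ/kT) = e^(−0.1163) + e^(−1.153) + e^(−2.872) = 0.8902 + 0.3157 + 0.05659 = 1.262.
F = −kT ln Z = −0.0484 × ln(1.262) = −0.0484 × 0.2327 = -0.011 eV.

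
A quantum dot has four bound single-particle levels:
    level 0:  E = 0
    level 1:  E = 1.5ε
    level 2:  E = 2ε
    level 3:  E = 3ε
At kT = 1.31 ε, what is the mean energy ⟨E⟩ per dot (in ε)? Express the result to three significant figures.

0.743 ε

Eᵢ/kT = 0, 1.1450, 1.5267, 2.2901.
Z = Σ e^(−Eᵢ/kT) = e^(−0) + e^(−1.1450) + e^(−1.5267) + e^(−2.2901) = 1.0000 + 0.31822 + 0.21725 + 0.10126 = 1.6367.
⟨E⟩ = Σ Eᵢ e^(−Eᵢ/kT) / Z = (0·1.0000 + 1.5·0.31822 + 2·0.21725 + 3·0.10126) / 1.6367 = 0.743 ε.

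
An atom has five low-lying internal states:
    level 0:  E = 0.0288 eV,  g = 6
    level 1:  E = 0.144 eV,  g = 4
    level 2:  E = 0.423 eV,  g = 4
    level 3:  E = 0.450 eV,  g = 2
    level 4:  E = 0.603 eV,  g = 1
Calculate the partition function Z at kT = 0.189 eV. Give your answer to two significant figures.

Eᵢ/kT = 0.1524, 0.7619, 2.238, 2.381, 3.190.
Z = Σ gᵢe^(−Eᵢ/kT) = 6·e^(−0.1524) + 4·e^(−0.7619) + 4·e^(−2.238) + 2·e^(−2.381) + 1·e^(−3.190) = 5.152 + 1.867 + 0.4267 + 0.1849 + 0.04117 = 7.672.

Z = 7.7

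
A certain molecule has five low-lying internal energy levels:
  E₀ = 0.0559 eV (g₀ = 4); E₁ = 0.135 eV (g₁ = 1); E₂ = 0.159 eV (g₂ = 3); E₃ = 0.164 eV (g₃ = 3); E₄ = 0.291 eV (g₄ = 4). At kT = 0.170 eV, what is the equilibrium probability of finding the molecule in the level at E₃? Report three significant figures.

Eᵢ/kT = 0.32882, 0.79412, 0.93529, 0.96471, 1.7118.
Z = Σ gᵢe^(−Eᵢ/kT) = 4·e^(−0.32882) + 1·e^(−0.79412) + 3·e^(−0.93529) + 3·e^(−0.96471) + 4·e^(−1.7118) = 2.8791 + 0.45198 + 1.1774 + 1.1433 + 0.72216 = 6.3739.
P₃ = g₃ e^(−E₃/kT) / Z = 1.1433/6.3739 = 0.179.

0.179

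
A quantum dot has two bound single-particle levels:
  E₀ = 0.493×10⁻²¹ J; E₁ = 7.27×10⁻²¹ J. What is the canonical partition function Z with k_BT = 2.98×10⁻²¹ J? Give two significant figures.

Z = 0.93

Eᵢ/kT = 0.1654, 2.440.
Z = Σ e^(−Eᵢ/kT) = e^(−0.1654) + e^(−2.440) = 0.8476 + 0.08716 = 0.9348.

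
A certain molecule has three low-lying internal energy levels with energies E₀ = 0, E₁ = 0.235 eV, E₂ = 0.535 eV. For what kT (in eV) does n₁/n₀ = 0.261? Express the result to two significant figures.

n₁/n₀ = exp[−(E₁−E₀)/kT] = 0.261.
⇒ (E₁−E₀)/kT = ln(1/0.261) = ln(3.831) = 1.343.
kT = 0.235 eV / 1.343 = 0.17 eV.

0.17 eV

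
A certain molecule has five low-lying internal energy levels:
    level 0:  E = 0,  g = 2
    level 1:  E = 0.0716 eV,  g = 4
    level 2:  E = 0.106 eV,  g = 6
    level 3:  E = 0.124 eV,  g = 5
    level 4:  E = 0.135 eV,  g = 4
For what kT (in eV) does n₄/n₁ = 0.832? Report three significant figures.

0.345 eV

n₄/n₁ = (g₄/g₁) exp[−(E₄−E₁)/kT] = 0.832.
⇒ (E₄−E₁)/kT = ln((4/4)/0.832) = ln(1.2019) = 0.18390.
kT = 0.0634 eV / 0.18390 = 0.345 eV.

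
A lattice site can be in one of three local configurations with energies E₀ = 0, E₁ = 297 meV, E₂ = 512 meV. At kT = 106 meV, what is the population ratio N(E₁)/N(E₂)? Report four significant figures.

7.601

n₁/n₂ = exp[−(E₁−E₂)/kT] = exp(−(-215 meV)/(106 meV)) = exp(2.02830) = 7.601.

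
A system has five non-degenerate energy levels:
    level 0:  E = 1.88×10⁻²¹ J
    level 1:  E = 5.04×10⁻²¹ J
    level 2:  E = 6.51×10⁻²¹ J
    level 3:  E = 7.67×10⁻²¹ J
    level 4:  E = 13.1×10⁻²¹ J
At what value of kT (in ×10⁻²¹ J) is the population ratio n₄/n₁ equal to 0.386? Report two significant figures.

n₄/n₁ = exp[−(E₄−E₁)/kT] = 0.386.
⇒ (E₄−E₁)/kT = ln(1/0.386) = ln(2.591) = 0.9520.
kT = 8.06 ×10⁻²¹ J / 0.9520 = 8.5 ×10⁻²¹ J.

8.5 ×10⁻²¹ J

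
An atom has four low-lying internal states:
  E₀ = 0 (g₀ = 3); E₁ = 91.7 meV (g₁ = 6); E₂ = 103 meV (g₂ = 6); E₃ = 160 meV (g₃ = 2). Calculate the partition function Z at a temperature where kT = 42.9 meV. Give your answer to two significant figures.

Z = 4.3

Eᵢ/kT = 0, 2.138, 2.401, 3.730.
Z = Σ gᵢe^(−Eᵢ/kT) = 3·e^(−0) + 6·e^(−2.138) + 6·e^(−2.401) + 2·e^(−3.730) = 3.000 + 0.7073 + 0.5438 + 0.04799 = 4.299.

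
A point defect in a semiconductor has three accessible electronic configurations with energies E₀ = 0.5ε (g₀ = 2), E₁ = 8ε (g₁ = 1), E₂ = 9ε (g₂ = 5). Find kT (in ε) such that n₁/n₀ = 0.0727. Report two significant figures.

n₁/n₀ = (g₁/g₀) exp[−(E₁−E₀)/kT] = 0.0727.
⇒ (E₁−E₀)/kT = ln((1/2)/0.0727) = ln(6.878) = 1.928.
kT = 7.5ε / 1.928 = 3.9 ε.

3.9 ε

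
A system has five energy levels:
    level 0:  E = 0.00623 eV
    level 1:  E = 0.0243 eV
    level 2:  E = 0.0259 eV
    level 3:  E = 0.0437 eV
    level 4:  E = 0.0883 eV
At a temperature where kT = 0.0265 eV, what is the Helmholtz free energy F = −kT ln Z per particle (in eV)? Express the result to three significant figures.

Eᵢ/kT = 0.23509, 0.91698, 0.97736, 1.6491, 3.3321.
Z = Σ e^(−Eᵢ/kT) = e^(−0.23509) + e^(−0.91698) + e^(−0.97736) + e^(−1.6491) + e^(−3.3321) = 0.79050 + 0.39972 + 0.37630 + 0.19222 + 0.035718 = 1.7945.
F = −kT ln Z = −0.0265 × ln(1.7945) = −0.0265 × 0.58473 = -0.0155 eV.

-0.0155 eV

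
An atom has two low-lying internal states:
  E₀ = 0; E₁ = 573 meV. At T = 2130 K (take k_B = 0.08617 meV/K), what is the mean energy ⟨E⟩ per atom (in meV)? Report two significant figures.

k_BT = 0.08617 × 2130 K = 183.5 meV.
Eᵢ/kT = 0, 3.123.
Z = Σ e^(−Eᵢ/kT) = e^(−0) + e^(−3.123) = 1.000 + 0.04402 = 1.044.
⟨E⟩ = Σ Eᵢ e^(−Eᵢ/kT) / Z = (0·1.000 + 573·0.04402) / 1.044 = 24 meV.

24 meV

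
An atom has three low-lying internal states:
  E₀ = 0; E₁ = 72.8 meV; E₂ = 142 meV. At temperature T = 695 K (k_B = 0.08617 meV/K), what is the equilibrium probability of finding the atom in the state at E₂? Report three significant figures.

k_BT = 0.08617 × 695 K = 59.888 meV.
Eᵢ/kT = 0, 1.2156, 2.3711.
Z = Σ e^(−Eᵢ/kT) = e^(−0) + e^(−1.2156) + e^(−2.3711) = 1.0000 + 0.29653 + 0.093378 = 1.3899.
P₂ = e^(−E₂/kT) / Z = 0.093378/1.3899 = 0.0672.

0.0672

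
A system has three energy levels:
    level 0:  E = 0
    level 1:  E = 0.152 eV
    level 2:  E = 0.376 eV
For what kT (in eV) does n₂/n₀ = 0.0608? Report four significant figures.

0.1343 eV

n₂/n₀ = exp[−(E₂−E₀)/kT] = 0.0608.
⇒ (E₂−E₀)/kT = ln(1/0.0608) = ln(16.4474) = 2.80017.
kT = 0.376 eV / 2.80017 = 0.1343 eV.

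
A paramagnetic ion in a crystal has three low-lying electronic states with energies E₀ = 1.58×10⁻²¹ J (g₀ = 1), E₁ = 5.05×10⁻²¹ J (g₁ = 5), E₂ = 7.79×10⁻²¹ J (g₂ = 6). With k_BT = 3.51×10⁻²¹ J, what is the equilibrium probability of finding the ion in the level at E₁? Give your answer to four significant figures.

Eᵢ/kT = 0.450142, 1.43875, 2.21937.
Z = Σ gᵢe^(−Eᵢ/kT) = 1·e^(−0.450142) + 5·e^(−1.43875) + 6·e^(−2.21937) = 0.637538 + 1.18612 + 0.652065 = 2.47572.
P₁ = g₁ e^(−E₁/kT) / Z = 1.18612/2.47572 = 0.4791.

0.4791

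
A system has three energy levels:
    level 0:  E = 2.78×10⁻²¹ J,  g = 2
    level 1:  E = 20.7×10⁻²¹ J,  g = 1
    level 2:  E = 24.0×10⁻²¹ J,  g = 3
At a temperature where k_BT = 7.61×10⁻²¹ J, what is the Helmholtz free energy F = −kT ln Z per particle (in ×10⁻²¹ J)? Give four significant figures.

Eᵢ/kT = 0.365309, 2.72011, 3.15375.
Z = Σ gᵢe^(−Eᵢ/kT) = 2·e^(−0.365309) + 1·e^(−2.72011) + 3·e^(−3.15375) = 1.38796 + 0.0658675 + 0.128075 = 1.58190.
F = −kT ln Z = −7.61 × ln(1.58190) = −7.61 × 0.458627 = -3.490 ×10⁻²¹ J.

-3.490 ×10⁻²¹ J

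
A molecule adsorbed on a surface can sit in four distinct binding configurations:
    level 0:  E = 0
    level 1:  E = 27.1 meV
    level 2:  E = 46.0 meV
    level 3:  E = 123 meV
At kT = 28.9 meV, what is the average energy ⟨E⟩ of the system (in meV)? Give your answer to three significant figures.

Eᵢ/kT = 0, 0.93772, 1.5917, 4.2561.
Z = Σ e^(−Eᵢ/kT) = e^(−0) + e^(−0.93772) + e^(−1.5917) + e^(−4.2561) = 1.0000 + 0.39152 + 0.20358 + 0.014177 = 1.6093.
⟨E⟩ = Σ Eᵢ e^(−Eᵢ/kT) / Z = (0·1.0000 + 27.1·0.39152 + 46.0·0.20358 + 123·0.014177) / 1.6093 = 13.5 meV.

13.5 meV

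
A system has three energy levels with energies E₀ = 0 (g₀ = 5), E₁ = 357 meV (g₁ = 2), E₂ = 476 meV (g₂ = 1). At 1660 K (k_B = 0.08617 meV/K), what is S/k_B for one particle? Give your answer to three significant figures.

1.75

k_BT = 0.08617 × 1660 K = 143.04 meV.
Eᵢ/kT = 0, 2.4958, 3.3277.
Z = Σ gᵢe^(−Eᵢ/kT) = 5·e^(−0) + 2·e^(−2.4958) + 1·e^(−3.3277) = 5.0000 + 0.16486 + 0.035876 = 5.2007.
⟨E⟩ = Σ EᵢPᵢ = 14.600 meV.
S/k_B = ln Z + ⟨E⟩/kT = ln(5.2007) + 14.600/143.04 = 1.6488 + 0.10207 = 1.75.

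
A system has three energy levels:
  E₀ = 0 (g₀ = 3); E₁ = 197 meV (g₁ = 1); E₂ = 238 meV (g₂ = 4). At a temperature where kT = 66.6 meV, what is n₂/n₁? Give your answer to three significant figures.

n₂/n₁ = (g₂/g₁) exp[−(E₂−E₁)/kT] = (4/1) × exp(−(41 meV)/(66.6 meV)) = (4/1) × exp(-0.61562) = 2.16.

2.16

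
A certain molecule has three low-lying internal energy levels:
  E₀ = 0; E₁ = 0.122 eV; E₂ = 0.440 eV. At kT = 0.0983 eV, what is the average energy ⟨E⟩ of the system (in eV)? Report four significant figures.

0.03097 eV

Eᵢ/kT = 0, 1.24110, 4.47609.
Z = Σ e^(−Eᵢ/kT) = e^(−0) + e^(−1.24110) + e^(−4.47609) = 1.00000 + 0.289066 + 0.0113778 = 1.30044.
⟨E⟩ = Σ Eᵢ e^(−Eᵢ/kT) / Z = (0·1.00000 + 0.122·0.289066 + 0.440·0.0113778) / 1.30044 = 0.03097 eV.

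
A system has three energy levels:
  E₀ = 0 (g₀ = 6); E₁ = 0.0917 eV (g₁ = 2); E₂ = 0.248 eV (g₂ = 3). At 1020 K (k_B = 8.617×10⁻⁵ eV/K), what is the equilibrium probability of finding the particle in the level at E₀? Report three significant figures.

0.872

k_BT = 8.617×10⁻⁵ × 1020 K = 0.087893 eV.
Eᵢ/kT = 0, 1.0433, 2.8216.
Z = Σ gᵢe^(−Eᵢ/kT) = 6·e^(−0) + 2·e^(−1.0433) + 3·e^(−2.8216) = 6.0000 + 0.70458 + 0.17853 = 6.8831.
P₀ = g₀ e^(−E₀/kT) / Z = 6.0000/6.8831 = 0.872.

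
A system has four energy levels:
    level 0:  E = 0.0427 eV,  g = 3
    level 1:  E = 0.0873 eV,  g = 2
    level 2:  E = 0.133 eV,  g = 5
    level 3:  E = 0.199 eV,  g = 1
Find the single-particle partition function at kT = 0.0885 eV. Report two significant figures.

Eᵢ/kT = 0.4825, 0.9864, 1.503, 2.249.
Z = Σ gᵢe^(−Eᵢ/kT) = 3·e^(−0.4825) + 2·e^(−0.9864) + 5·e^(−1.503) + 1·e^(−2.249) = 1.852 + 0.7458 + 1.112 + 0.1055 = 3.815.

Z = 3.8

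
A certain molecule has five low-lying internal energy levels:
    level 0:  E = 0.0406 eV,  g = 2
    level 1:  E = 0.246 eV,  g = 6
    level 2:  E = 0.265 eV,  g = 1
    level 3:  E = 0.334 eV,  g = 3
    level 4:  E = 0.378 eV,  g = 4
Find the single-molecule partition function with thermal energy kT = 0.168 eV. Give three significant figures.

Eᵢ/kT = 0.24167, 1.4643, 1.5774, 1.9881, 2.2500.
Z = Σ gᵢe^(−Eᵢ/kT) = 2·e^(−0.24167) + 6·e^(−1.4643) + 1·e^(−1.5774) + 3·e^(−1.9881) + 4·e^(−2.2500) = 1.5706 + 1.3874 + 0.20651 + 0.41087 + 0.42160 = 3.9970.

Z = 4.00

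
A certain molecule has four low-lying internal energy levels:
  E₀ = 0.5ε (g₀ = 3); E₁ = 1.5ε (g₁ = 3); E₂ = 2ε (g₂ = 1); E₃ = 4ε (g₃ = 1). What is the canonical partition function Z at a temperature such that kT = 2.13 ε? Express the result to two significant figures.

Z = 4.4

Eᵢ/kT = 0.2347, 0.7042, 0.9390, 1.878.
Z = Σ gᵢe^(−Eᵢ/kT) = 3·e^(−0.2347) + 3·e^(−0.7042) + 1·e^(−0.9390) + 1·e^(−1.878) = 2.372 + 1.484 + 0.3910 + 0.1529 = 4.400.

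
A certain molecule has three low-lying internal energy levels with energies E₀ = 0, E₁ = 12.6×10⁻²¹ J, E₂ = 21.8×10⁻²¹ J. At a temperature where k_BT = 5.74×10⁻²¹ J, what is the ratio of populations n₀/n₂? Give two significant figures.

45

n₀/n₂ = exp[−(E₀−E₂)/kT] = exp(−(-21.8 ×10⁻²¹ J)/(5.74 ×10⁻²¹ J)) = exp(3.798) = 45.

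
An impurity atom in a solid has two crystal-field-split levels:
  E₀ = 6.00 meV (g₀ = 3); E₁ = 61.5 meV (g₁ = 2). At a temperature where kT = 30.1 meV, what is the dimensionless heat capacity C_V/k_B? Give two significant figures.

0.29

Eᵢ/kT = 0.1993, 2.043.
Z = Σ gᵢe^(−Eᵢ/kT) = 3·e^(−0.1993) + 2·e^(−2.043) = 2.458 + 0.2593 = 2.717.
⟨E⟩ = 11.30 meV, ⟨E²⟩ = 393.5 meV².
C_V/k_B = (⟨E²⟩ − ⟨E⟩²)/(kT)² = (393.5 − 127.7)/906.0 = 0.29.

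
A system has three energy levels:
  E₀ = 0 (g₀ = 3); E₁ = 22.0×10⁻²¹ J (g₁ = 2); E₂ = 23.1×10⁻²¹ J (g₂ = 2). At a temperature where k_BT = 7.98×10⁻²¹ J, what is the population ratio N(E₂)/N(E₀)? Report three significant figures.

n₂/n₀ = (g₂/g₀) exp[−(E₂−E₀)/kT] = (2/3) × exp(−(23.1 ×10⁻²¹ J)/(7.98 ×10⁻²¹ J)) = (2/3) × exp(-2.8947) = 0.0369.

0.0369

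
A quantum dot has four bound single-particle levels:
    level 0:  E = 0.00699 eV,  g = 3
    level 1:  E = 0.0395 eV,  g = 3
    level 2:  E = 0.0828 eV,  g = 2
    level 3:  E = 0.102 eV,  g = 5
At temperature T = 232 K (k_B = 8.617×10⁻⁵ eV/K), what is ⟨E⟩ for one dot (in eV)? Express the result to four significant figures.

0.01425 eV

k_BT = 8.617×10⁻⁵ × 232 K = 0.0199914 eV.
Eᵢ/kT = 0.349650, 1.97585, 4.14178, 5.10219.
Z = Σ gᵢe^(−Eᵢ/kT) = 3·e^(−0.349650) + 3·e^(−1.97585) + 2·e^(−4.14178) + 5·e^(−5.10219) = 2.11480 + 0.415930 + 0.0317891 + 0.0304170 = 2.59294.
⟨E⟩ = Σ Eᵢ gᵢe^(−Eᵢ/kT) / Z = (0.00699·2.11480 + 0.0395·0.415930 + 0.0828·0.0317891 + 0.102·0.0304170) / 2.59294 = 0.01425 eV.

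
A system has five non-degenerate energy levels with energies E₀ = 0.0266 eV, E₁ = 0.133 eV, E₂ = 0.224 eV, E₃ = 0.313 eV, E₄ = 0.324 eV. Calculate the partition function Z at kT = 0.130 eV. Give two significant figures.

Eᵢ/kT = 0.2046, 1.023, 1.723, 2.408, 2.492.
Z = Σ e^(−Eᵢ/kT) = e^(−0.2046) + e^(−1.023) + e^(−1.723) + e^(−2.408) + e^(−2.492) = 0.8150 + 0.3595 + 0.1785 + 0.09000 + 0.08274 = 1.526.

Z = 1.5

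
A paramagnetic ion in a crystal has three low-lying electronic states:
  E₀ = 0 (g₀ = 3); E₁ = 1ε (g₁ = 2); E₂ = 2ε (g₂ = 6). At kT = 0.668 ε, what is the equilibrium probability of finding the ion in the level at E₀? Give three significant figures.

Eᵢ/kT = 0, 1.4970, 2.9940.
Z = Σ gᵢe^(−Eᵢ/kT) = 3·e^(−0) + 2·e^(−1.4970) + 6·e^(−2.9940) = 3.0000 + 0.44760 + 0.30052 = 3.7481.
P₀ = g₀ e^(−E₀/kT) / Z = 3.0000/3.7481 = 0.800.

0.800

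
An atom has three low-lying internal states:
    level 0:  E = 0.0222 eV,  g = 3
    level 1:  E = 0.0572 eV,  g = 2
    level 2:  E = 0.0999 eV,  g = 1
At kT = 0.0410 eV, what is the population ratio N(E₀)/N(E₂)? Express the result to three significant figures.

n₀/n₂ = (g₀/g₂) exp[−(E₀−E₂)/kT] = (3/1) × exp(−(-0.0777 eV)/(0.0410 eV)) = (3/1) × exp(1.8951) = 20.0.

20.0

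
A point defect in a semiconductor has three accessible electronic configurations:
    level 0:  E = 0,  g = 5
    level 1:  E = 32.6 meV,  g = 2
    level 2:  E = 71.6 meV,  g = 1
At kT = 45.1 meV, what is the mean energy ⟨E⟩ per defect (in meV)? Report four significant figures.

7.495 meV

Eᵢ/kT = 0, 0.722838, 1.58758.
Z = Σ gᵢe^(−Eᵢ/kT) = 5·e^(−0) + 2·e^(−0.722838) + 1·e^(−1.58758) = 5.00000 + 0.970746 + 0.204420 = 6.17517.
⟨E⟩ = Σ Eᵢ gᵢe^(−Eᵢ/kT) / Z = (0·5.00000 + 32.6·0.970746 + 71.6·0.204420) / 6.17517 = 7.495 meV.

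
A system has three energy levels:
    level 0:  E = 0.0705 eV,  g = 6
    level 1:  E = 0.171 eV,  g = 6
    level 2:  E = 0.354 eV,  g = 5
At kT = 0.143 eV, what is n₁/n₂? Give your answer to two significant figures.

n₁/n₂ = (g₁/g₂) exp[−(E₁−E₂)/kT] = (6/5) × exp(−(-0.183 eV)/(0.143 eV)) = (6/5) × exp(1.280) = 4.3.

4.3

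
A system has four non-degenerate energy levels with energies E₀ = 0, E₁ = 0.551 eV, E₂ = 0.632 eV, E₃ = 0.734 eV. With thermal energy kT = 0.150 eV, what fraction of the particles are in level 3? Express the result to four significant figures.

Eᵢ/kT = 0, 3.67333, 4.21333, 4.89333.
Z = Σ e^(−Eᵢ/kT) = e^(−0) + e^(−3.67333) + e^(−4.21333) + e^(−4.89333) = 1.00000 + 0.0253918 + 0.0147970 + 0.00749642 = 1.04769.
P₃ = e^(−E₃/kT) / Z = 0.00749642/1.04769 = 0.007155.

0.007155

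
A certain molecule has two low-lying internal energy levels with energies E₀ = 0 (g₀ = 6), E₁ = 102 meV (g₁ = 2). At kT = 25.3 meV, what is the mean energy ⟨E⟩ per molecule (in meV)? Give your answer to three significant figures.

0.600 meV

Eᵢ/kT = 0, 4.0316.
Z = Σ gᵢe^(−Eᵢ/kT) = 6·e^(−0) + 2·e^(−4.0316) = 6.0000 + 0.035492 = 6.0355.
⟨E⟩ = Σ Eᵢ gᵢe^(−Eᵢ/kT) / Z = (0·6.0000 + 102·0.035492) / 6.0355 = 0.600 meV.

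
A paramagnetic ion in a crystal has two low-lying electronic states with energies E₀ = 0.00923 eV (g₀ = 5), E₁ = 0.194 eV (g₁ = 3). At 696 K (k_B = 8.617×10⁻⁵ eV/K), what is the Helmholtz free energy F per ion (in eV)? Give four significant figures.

k_BT = 8.617×10⁻⁵ × 696 K = 0.0599743 eV.
Eᵢ/kT = 0.153899, 3.23472.
Z = Σ gᵢe^(−Eᵢ/kT) = 5·e^(−0.153899) + 3·e^(−3.23472) = 4.28679 + 0.118114 = 4.40490.
F = −kT ln Z = −0.0599743 × ln(4.40490) = −0.0599743 × 1.48272 = -0.08893 eV.

-0.08893 eV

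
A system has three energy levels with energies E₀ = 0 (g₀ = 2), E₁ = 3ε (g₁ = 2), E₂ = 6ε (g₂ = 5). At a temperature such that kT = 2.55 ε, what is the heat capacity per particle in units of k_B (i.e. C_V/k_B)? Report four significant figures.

0.7716

Eᵢ/kT = 0, 1.17647, 2.35294.
Z = Σ gᵢe^(−Eᵢ/kT) = 2·e^(−0) + 2·e^(−1.17647) + 5·e^(−2.35294) = 2.00000 + 0.616731 + 0.475446 = 3.09218.
⟨E⟩ = 1.52089 ε, ⟨E²⟩ = 7.33031 ε².
C_V/k_B = (⟨E²⟩ − ⟨E⟩²)/(kT)² = (7.33031 − 2.31311)/6.50250 = 0.7716.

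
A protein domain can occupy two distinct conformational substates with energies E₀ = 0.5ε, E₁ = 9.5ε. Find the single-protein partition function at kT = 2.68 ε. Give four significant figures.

Eᵢ/kT = 0.186567, 3.54478.
Z = Σ e^(−Eᵢ/kT) = e^(−0.186567) + e^(−3.54478) = 0.829803 + 0.0288750 = 0.858678.

Z = 0.8587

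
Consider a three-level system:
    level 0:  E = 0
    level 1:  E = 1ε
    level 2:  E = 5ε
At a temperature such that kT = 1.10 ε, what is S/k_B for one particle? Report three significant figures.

0.639

Eᵢ/kT = 0, 0.90909, 4.5455.
Z = Σ e^(−Eᵢ/kT) = e^(−0) + e^(−0.90909) + e^(−4.5455) = 1.0000 + 0.40289 + 0.010615 = 1.4135.
⟨E⟩ = Σ EᵢPᵢ = 0.32258 ε.
S/k_B = ln Z + ⟨E⟩/kT = ln(1.4135) + 0.32258/1.10 = 0.34607 + 0.29325 = 0.639.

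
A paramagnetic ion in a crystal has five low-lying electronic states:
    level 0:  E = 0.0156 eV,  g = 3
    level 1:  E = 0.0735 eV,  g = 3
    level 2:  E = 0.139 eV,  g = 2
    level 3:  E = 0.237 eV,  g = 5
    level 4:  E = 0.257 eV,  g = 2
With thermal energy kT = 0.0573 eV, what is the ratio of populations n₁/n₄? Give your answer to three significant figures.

n₁/n₄ = (g₁/g₄) exp[−(E₁−E₄)/kT] = (3/2) × exp(−(-0.1835 eV)/(0.0573 eV)) = (3/2) × exp(3.2024) = 36.9.

36.9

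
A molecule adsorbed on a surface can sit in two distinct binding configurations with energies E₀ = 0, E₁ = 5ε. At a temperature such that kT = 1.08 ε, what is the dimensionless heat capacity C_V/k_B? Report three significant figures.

0.205

Eᵢ/kT = 0, 4.6296.
Z = Σ e^(−Eᵢ/kT) = e^(−0) + e^(−4.6296) = 1.0000 + 0.0097587 = 1.0098.
⟨E⟩ = 0.048320 ε, ⟨E²⟩ = 0.24160 ε².
C_V/k_B = (⟨E²⟩ − ⟨E⟩²)/(kT)² = (0.24160 − 0.0023348)/1.1664 = 0.205.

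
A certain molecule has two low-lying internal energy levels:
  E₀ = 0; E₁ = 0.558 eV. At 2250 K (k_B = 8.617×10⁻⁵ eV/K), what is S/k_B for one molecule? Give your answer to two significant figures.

k_BT = 8.617×10⁻⁵ × 2250 K = 0.1939 eV.
Eᵢ/kT = 0, 2.878.
Z = Σ e^(−Eᵢ/kT) = e^(−0) + e^(−2.878) = 1.000 + 0.05625 = 1.056.
⟨E⟩ = Σ EᵢPᵢ = 0.02972 eV.
S/k_B = ln Z + ⟨E⟩/kT = ln(1.056) + 0.02972/0.1939 = 0.05449 + 0.1533 = 0.21.

0.21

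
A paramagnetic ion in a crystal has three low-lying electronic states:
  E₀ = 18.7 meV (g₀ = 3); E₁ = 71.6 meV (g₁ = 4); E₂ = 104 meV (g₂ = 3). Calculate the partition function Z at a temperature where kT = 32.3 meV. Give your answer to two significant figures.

Eᵢ/kT = 0.5789, 2.217, 3.220.
Z = Σ gᵢe^(−Eᵢ/kT) = 3·e^(−0.5789) + 4·e^(−2.217) + 3·e^(−3.220) = 1.682 + 0.4357 + 0.1199 = 2.238.

Z = 2.2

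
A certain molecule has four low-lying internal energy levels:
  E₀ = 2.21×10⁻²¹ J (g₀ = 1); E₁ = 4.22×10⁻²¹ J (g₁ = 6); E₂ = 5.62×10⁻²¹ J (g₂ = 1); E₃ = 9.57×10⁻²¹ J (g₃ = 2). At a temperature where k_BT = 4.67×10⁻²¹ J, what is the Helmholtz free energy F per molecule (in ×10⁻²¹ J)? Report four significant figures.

Eᵢ/kT = 0.473233, 0.903640, 1.20343, 2.04925.
Z = Σ gᵢe^(−Eᵢ/kT) = 1·e^(−0.473233) + 6·e^(−0.903640) + 1·e^(−1.20343) + 2·e^(−2.04925) = 0.622985 + 2.43055 + 0.300163 + 0.257663 = 3.61136.
F = −kT ln Z = −4.67 × ln(3.61136) = −4.67 × 1.28408 = -5.997 ×10⁻²¹ J.

-5.997 ×10⁻²¹ J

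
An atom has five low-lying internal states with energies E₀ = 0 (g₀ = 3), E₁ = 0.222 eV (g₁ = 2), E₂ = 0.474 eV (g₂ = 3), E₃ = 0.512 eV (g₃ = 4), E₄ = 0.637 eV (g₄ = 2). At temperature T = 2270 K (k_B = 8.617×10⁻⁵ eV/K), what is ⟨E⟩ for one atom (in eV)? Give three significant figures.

0.109 eV

k_BT = 8.617×10⁻⁵ × 2270 K = 0.19561 eV.
Eᵢ/kT = 0, 1.1349, 2.4232, 2.6175, 3.2565.
Z = Σ gᵢe^(−Eᵢ/kT) = 3·e^(−0) + 2·e^(−1.1349) + 3·e^(−2.4232) + 4·e^(−2.6175) + 2·e^(−3.2565) = 3.0000 + 0.64291 + 0.26591 + 0.29194 + 0.077046 = 4.2778.
⟨E⟩ = Σ Eᵢ gᵢe^(−Eᵢ/kT) / Z = (0·3.0000 + 0.222·0.64291 + 0.474·0.26591 + 0.512·0.29194 + 0.637·0.077046) / 4.2778 = 0.109 eV.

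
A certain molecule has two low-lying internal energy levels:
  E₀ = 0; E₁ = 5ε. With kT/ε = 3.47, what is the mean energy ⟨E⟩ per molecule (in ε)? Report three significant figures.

0.957 ε

Eᵢ/kT = 0, 1.4409.
Z = Σ e^(−Eᵢ/kT) = e^(−0) + e^(−1.4409) = 1.0000 + 0.23671 = 1.2367.
⟨E⟩ = Σ Eᵢ e^(−Eᵢ/kT) / Z = (0·1.0000 + 5·0.23671) / 1.2367 = 0.957 ε.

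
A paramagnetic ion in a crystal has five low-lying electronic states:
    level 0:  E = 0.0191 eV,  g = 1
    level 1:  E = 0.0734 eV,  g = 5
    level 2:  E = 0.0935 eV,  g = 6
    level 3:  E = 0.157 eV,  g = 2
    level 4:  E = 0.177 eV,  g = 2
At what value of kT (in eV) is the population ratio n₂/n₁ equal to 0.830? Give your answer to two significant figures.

0.055 eV

n₂/n₁ = (g₂/g₁) exp[−(E₂−E₁)/kT] = 0.830.
⇒ (E₂−E₁)/kT = ln((6/5)/0.830) = ln(1.446) = 0.3688.
kT = 0.0201 eV / 0.3688 = 0.055 eV.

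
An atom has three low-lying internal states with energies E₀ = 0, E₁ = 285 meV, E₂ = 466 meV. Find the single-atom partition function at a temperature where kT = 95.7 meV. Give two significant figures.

Z = 1.1

Eᵢ/kT = 0, 2.978, 4.869.
Z = Σ e^(−Eᵢ/kT) = e^(−0) + e^(−2.978) + e^(−4.869) = 1.000 + 0.05089 + 0.007681 = 1.059.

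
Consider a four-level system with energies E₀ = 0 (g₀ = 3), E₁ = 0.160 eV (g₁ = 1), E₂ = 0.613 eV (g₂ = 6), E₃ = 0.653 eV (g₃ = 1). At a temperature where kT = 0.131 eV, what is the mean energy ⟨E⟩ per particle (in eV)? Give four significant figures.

Eᵢ/kT = 0, 1.22137, 4.67939, 4.98473.
Z = Σ gᵢe^(−Eᵢ/kT) = 3·e^(−0) + 1·e^(−1.22137) + 6·e^(−4.67939) + 1·e^(−4.98473) = 3.00000 + 0.294826 + 0.0557081 + 0.00684163 = 3.35738.
⟨E⟩ = Σ Eᵢ gᵢe^(−Eᵢ/kT) / Z = (0·3.00000 + 0.160·0.294826 + 0.613·0.0557081 + 0.653·0.00684163) / 3.35738 = 0.02555 eV.

0.02555 eV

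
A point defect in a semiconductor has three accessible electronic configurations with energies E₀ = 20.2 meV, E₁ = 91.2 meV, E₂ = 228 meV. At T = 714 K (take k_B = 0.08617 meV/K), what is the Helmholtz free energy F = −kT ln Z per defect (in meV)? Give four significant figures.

1.758 meV

k_BT = 0.08617 × 714 K = 61.5254 meV.
Eᵢ/kT = 0.328320, 1.48231, 3.70579.
Z = Σ e^(−Eᵢ/kT) = e^(−0.328320) + e^(−1.48231) + e^(−3.70579) = 0.720133 + 0.227112 + 0.0245808 = 0.971826.
F = −kT ln Z = −61.5254 × ln(0.971826) = −61.5254 × -0.0285785 = 1.758 meV.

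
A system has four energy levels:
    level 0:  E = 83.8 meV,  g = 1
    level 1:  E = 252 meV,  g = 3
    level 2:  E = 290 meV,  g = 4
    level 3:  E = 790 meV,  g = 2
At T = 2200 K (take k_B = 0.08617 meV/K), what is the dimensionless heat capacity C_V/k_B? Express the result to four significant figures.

0.3211

k_BT = 0.08617 × 2200 K = 189.574 meV.
Eᵢ/kT = 0.442044, 1.32930, 1.52975, 4.16724.
Z = Σ gᵢe^(−Eᵢ/kT) = 1·e^(−0.442044) + 3·e^(−1.32930) + 4·e^(−1.52975) + 2·e^(−4.16724) = 0.642721 + 0.793987 + 0.866359 + 0.0309899 = 2.33406.
⟨E⟩ = 226.931 meV, ⟨E²⟩ = 63038.8 meV².
C_V/k_B = (⟨E²⟩ − ⟨E⟩²)/(kT)² = (63038.8 − 51497.7)/35938.3 = 0.3211.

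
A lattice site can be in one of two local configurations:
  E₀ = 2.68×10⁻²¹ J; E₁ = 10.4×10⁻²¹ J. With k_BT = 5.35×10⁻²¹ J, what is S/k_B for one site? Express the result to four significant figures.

0.4878

Eᵢ/kT = 0.500935, 1.94393.
Z = Σ e^(−Eᵢ/kT) = e^(−0.500935) + e^(−1.94393) = 0.605964 + 0.143140 = 0.749104.
⟨E⟩ = Σ EᵢPᵢ = 4.15515 ×10⁻²¹ J.
S/k_B = ln Z + ⟨E⟩/kT = ln(0.749104) + 4.15515/5.35 = -0.288877 + 0.776664 = 0.4878.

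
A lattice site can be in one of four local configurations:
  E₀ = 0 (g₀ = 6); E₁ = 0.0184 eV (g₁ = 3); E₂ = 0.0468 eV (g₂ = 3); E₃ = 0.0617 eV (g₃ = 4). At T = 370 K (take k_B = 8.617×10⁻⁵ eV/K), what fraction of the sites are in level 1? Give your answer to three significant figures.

0.188

k_BT = 8.617×10⁻⁵ × 370 K = 0.031883 eV.
Eᵢ/kT = 0, 0.57711, 1.4679, 1.9352.
Z = Σ gᵢe^(−Eᵢ/kT) = 6·e^(−0) + 3·e^(−0.57711) + 3·e^(−1.4679) + 4·e^(−1.9352) = 6.0000 + 1.6846 + 0.69123 + 0.57758 = 8.9534.
P₁ = g₁ e^(−E₁/kT) / Z = 1.6846/8.9534 = 0.188.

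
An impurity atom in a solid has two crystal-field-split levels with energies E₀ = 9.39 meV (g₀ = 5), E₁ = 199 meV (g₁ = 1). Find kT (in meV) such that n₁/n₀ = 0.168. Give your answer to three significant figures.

1090 meV

n₁/n₀ = (g₁/g₀) exp[−(E₁−E₀)/kT] = 0.168.
⇒ (E₁−E₀)/kT = ln((1/5)/0.168) = ln(1.1905) = 0.17437.
kT = 189.61 meV / 0.17437 = 1090 meV.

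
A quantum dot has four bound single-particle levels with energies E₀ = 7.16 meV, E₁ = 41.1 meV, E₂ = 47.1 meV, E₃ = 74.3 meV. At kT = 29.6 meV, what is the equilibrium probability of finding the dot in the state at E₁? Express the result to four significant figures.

0.1890

Eᵢ/kT = 0.241892, 1.38851, 1.59122, 2.51014.
Z = Σ e^(−Eᵢ/kT) = e^(−0.241892) + e^(−1.38851) + e^(−1.59122) + e^(−2.51014) = 0.785141 + 0.249447 + 0.203677 + 0.0812569 = 1.31952.
P₁ = e^(−E₁/kT) / Z = 0.249447/1.31952 = 0.1890.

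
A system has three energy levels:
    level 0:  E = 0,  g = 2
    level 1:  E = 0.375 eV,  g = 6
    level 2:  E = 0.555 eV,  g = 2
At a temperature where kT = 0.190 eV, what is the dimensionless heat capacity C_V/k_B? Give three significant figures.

0.973

Eᵢ/kT = 0, 1.9737, 2.9211.
Z = Σ gᵢe^(−Eᵢ/kT) = 2·e^(−0) + 6·e^(−1.9737) + 2·e^(−2.9211) = 2.0000 + 0.83365 + 0.10775 = 2.9414.
⟨E⟩ = 0.12661 eV, ⟨E²⟩ = 0.051139 eV².
C_V/k_B = (⟨E²⟩ − ⟨E⟩²)/(kT)² = (0.051139 − 0.016030)/0.036100 = 0.973.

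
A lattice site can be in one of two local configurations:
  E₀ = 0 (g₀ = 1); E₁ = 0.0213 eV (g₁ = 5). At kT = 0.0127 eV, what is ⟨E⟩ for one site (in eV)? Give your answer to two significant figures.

0.010 eV

Eᵢ/kT = 0, 1.677.
Z = Σ gᵢe^(−Eᵢ/kT) = 1·e^(−0) + 5·e^(−1.677) = 1.000 + 0.9347 = 1.935.
⟨E⟩ = Σ Eᵢ gᵢe^(−Eᵢ/kT) / Z = (0·1.000 + 0.0213·0.9347) / 1.935 = 0.010 eV.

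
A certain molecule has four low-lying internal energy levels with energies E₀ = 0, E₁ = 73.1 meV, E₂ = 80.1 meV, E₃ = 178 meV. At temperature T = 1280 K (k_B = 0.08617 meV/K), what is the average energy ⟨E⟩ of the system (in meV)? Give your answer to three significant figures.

k_BT = 0.08617 × 1280 K = 110.30 meV.
Eᵢ/kT = 0, 0.66274, 0.72620, 1.6138.
Z = Σ e^(−Eᵢ/kT) = e^(−0) + e^(−0.66274) + e^(−0.72620) + e^(−1.6138) = 1.0000 + 0.51544 + 0.48374 + 0.19913 = 2.1983.
⟨E⟩ = Σ Eᵢ e^(−Eᵢ/kT) / Z = (0·1.0000 + 73.1·0.51544 + 80.1·0.48374 + 178·0.19913) / 2.1983 = 50.9 meV.

50.9 meV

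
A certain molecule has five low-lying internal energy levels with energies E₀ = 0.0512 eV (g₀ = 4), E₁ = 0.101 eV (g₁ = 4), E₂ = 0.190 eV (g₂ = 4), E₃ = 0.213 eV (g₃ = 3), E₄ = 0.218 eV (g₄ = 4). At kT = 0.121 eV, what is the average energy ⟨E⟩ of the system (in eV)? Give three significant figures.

Eᵢ/kT = 0.42314, 0.83471, 1.5702, 1.7603, 1.8017.
Z = Σ gᵢe^(−Eᵢ/kT) = 4·e^(−0.42314) + 4·e^(−0.83471) + 4·e^(−1.5702) + 3·e^(−1.7603) + 4·e^(−1.8017) = 2.6199 + 1.7360 + 0.83201 + 0.51598 + 0.66007 = 6.3640.
⟨E⟩ = Σ Eᵢ gᵢe^(−Eᵢ/kT) / Z = (0.0512·2.6199 + 0.101·1.7360 + 0.190·0.83201 + 0.213·0.51598 + 0.218·0.66007) / 6.3640 = 0.113 eV.

0.113 eV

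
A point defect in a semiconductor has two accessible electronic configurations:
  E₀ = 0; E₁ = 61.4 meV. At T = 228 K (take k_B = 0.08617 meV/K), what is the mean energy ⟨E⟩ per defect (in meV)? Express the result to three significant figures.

2.58 meV

k_BT = 0.08617 × 228 K = 19.647 meV.
Eᵢ/kT = 0, 3.1252.
Z = Σ e^(−Eᵢ/kT) = e^(−0) + e^(−3.1252) = 1.0000 + 0.043928 = 1.0439.
⟨E⟩ = Σ Eᵢ e^(−Eᵢ/kT) / Z = (0·1.0000 + 61.4·0.043928) / 1.0439 = 2.58 meV.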